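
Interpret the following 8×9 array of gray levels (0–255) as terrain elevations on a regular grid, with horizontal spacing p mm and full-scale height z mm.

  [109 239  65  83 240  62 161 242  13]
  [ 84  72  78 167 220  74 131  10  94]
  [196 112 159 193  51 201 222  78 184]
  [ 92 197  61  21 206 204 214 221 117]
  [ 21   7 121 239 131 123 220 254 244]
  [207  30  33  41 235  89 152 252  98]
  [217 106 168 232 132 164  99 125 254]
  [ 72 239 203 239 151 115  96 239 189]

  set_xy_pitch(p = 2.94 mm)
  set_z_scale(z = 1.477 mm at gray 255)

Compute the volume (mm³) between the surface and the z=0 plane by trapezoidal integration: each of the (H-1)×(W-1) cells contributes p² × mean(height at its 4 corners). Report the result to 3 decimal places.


402.110

height_mm = gray/255 × 1.477; cell vol = 2.94² × mean(4 corners)
unit = 2.94² × 1.477 / (4×255) = 0.0125163 mm³ per gray-sum
row 0: Σ corner-gray over 8 cells = 3988  → 49.9149
row 1: Σ corner-gray over 8 cells = 4094  → 51.2416
row 2: Σ corner-gray over 8 cells = 4869  → 60.9417
row 3: Σ corner-gray over 8 cells = 4912  → 61.4799
row 4: Σ corner-gray over 8 cells = 4424  → 55.3720
row 5: Σ corner-gray over 8 cells = 4492  → 56.2231
row 6: Σ corner-gray over 8 cells = 5348  → 66.9370
Σ rows: total corner-gray = 32127  → 402.1103 mm³


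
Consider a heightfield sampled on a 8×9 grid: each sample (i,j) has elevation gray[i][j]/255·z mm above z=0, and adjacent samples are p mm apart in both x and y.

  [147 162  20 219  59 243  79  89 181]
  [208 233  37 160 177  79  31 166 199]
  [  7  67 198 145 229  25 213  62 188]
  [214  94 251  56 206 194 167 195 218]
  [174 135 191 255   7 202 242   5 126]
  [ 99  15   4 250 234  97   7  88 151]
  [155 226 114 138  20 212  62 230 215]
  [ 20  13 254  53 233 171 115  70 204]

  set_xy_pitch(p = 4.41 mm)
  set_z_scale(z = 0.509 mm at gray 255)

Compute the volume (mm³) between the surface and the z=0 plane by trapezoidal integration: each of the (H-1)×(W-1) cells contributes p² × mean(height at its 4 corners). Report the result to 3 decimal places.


299.845

height_mm = gray/255 × 0.509; cell vol = 4.41² × mean(4 corners)
unit = 4.41² × 0.509 / (4×255) = 0.00970498 mm³ per gray-sum
row 0: Σ corner-gray over 8 cells = 4243  → 41.1782
row 1: Σ corner-gray over 8 cells = 4246  → 41.2074
row 2: Σ corner-gray over 8 cells = 4831  → 46.8848
row 3: Σ corner-gray over 8 cells = 5132  → 49.8060
row 4: Σ corner-gray over 8 cells = 4014  → 38.9558
row 5: Σ corner-gray over 8 cells = 4014  → 38.9558
row 6: Σ corner-gray over 8 cells = 4416  → 42.8572
Σ rows: total corner-gray = 30896  → 299.8452 mm³


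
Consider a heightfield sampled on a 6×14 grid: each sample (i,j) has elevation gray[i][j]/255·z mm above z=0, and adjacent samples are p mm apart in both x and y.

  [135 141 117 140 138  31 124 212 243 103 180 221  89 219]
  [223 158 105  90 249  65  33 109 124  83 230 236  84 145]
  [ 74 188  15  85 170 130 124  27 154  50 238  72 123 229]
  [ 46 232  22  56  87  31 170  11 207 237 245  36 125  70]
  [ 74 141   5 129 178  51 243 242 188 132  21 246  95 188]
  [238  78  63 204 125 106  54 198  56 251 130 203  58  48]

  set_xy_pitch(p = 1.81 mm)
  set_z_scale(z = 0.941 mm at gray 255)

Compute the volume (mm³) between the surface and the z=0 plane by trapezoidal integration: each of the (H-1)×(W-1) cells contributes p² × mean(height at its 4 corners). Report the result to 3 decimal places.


height_mm = gray/255 × 0.941; cell vol = 1.81² × mean(4 corners)
unit = 1.81² × 0.941 / (4×255) = 0.00302236 mm³ per gray-sum
row 0: Σ corner-gray over 13 cells = 7332  → 22.1600
row 1: Σ corner-gray over 13 cells = 6555  → 19.8116
row 2: Σ corner-gray over 13 cells = 6089  → 18.4032
row 3: Σ corner-gray over 13 cells = 6638  → 20.0624
row 4: Σ corner-gray over 13 cells = 6942  → 20.9812
Σ rows: total corner-gray = 33556  → 101.4184 mm³

101.418


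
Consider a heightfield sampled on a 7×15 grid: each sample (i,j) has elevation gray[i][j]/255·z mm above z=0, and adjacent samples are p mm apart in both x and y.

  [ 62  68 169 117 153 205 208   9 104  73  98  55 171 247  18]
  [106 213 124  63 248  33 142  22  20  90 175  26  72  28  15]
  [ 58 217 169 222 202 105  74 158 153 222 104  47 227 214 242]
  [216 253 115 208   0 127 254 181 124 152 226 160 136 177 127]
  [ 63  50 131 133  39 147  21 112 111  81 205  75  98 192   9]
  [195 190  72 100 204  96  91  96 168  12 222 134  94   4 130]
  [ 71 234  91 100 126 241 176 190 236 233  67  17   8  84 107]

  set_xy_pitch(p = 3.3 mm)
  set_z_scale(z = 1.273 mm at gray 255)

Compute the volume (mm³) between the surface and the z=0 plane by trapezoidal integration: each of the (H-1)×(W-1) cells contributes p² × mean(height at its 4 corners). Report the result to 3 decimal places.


584.202

height_mm = gray/255 × 1.273; cell vol = 3.3² × mean(4 corners)
unit = 3.3² × 1.273 / (4×255) = 0.0135911 mm³ per gray-sum
row 0: Σ corner-gray over 14 cells = 6067  → 82.4575
row 1: Σ corner-gray over 14 cells = 7161  → 97.3262
row 2: Σ corner-gray over 14 cells = 9097  → 123.6387
row 3: Σ corner-gray over 14 cells = 7431  → 100.9958
row 4: Σ corner-gray over 14 cells = 6153  → 83.6263
row 5: Σ corner-gray over 14 cells = 7075  → 96.1574
Σ rows: total corner-gray = 42984  → 584.2019 mm³


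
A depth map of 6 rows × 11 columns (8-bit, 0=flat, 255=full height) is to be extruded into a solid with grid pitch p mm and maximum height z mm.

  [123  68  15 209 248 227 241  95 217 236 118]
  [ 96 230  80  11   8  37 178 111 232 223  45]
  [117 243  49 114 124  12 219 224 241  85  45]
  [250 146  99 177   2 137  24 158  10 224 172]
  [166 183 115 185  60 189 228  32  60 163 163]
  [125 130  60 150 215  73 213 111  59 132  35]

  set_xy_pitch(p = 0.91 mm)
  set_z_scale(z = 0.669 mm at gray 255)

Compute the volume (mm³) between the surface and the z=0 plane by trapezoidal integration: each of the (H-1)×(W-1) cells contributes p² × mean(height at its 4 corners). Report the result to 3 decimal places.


height_mm = gray/255 × 0.669; cell vol = 0.91² × mean(4 corners)
unit = 0.91² × 0.669 / (4×255) = 0.000543136 mm³ per gray-sum
row 0: Σ corner-gray over 10 cells = 5714  → 3.1035
row 1: Σ corner-gray over 10 cells = 5145  → 2.7944
row 2: Σ corner-gray over 10 cells = 5160  → 2.8026
row 3: Σ corner-gray over 10 cells = 5135  → 2.7890
row 4: Σ corner-gray over 10 cells = 5205  → 2.8270
Σ rows: total corner-gray = 26359  → 14.3165 mm³

14.317


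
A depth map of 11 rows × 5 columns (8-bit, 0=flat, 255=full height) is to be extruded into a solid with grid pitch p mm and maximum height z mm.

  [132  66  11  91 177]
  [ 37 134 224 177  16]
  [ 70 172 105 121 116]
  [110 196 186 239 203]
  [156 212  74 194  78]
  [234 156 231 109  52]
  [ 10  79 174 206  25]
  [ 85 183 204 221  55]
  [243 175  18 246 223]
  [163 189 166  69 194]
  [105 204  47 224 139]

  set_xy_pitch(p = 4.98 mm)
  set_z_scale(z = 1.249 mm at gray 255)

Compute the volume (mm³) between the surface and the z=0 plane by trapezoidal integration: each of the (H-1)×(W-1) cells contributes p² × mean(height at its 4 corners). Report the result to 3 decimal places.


723.343

height_mm = gray/255 × 1.249; cell vol = 4.98² × mean(4 corners)
unit = 4.98² × 1.249 / (4×255) = 0.0303683 mm³ per gray-sum
row 0: Σ corner-gray over 4 cells = 1768  → 53.6912
row 1: Σ corner-gray over 4 cells = 2105  → 63.9253
row 2: Σ corner-gray over 4 cells = 2537  → 77.0445
row 3: Σ corner-gray over 4 cells = 2749  → 83.4825
row 4: Σ corner-gray over 4 cells = 2472  → 75.0705
row 5: Σ corner-gray over 4 cells = 2231  → 67.7518
row 6: Σ corner-gray over 4 cells = 2309  → 70.1205
row 7: Σ corner-gray over 4 cells = 2700  → 81.9945
row 8: Σ corner-gray over 4 cells = 2549  → 77.4089
row 9: Σ corner-gray over 4 cells = 2399  → 72.8536
Σ rows: total corner-gray = 23819  → 723.3433 mm³


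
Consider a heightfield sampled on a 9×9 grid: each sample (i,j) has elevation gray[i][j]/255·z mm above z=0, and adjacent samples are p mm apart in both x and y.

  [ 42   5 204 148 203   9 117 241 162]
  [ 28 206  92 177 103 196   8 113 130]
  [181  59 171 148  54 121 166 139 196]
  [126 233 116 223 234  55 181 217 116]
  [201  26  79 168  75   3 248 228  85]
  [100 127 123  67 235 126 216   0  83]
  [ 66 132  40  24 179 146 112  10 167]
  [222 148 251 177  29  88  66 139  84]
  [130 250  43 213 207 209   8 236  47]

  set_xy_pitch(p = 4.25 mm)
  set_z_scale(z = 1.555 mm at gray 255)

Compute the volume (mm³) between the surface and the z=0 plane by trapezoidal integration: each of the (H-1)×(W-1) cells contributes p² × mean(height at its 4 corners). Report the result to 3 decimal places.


915.119

height_mm = gray/255 × 1.555; cell vol = 4.25² × mean(4 corners)
unit = 4.25² × 1.555 / (4×255) = 0.0275365 mm³ per gray-sum
row 0: Σ corner-gray over 8 cells = 4006  → 110.3111
row 1: Σ corner-gray over 8 cells = 4041  → 111.2748
row 2: Σ corner-gray over 8 cells = 4853  → 133.6344
row 3: Σ corner-gray over 8 cells = 4700  → 129.4214
row 4: Σ corner-gray over 8 cells = 3911  → 107.6951
row 5: Σ corner-gray over 8 cells = 3490  → 96.1022
row 6: Σ corner-gray over 8 cells = 3621  → 99.7095
row 7: Σ corner-gray over 8 cells = 4611  → 126.9706
Σ rows: total corner-gray = 33233  → 915.1191 mm³


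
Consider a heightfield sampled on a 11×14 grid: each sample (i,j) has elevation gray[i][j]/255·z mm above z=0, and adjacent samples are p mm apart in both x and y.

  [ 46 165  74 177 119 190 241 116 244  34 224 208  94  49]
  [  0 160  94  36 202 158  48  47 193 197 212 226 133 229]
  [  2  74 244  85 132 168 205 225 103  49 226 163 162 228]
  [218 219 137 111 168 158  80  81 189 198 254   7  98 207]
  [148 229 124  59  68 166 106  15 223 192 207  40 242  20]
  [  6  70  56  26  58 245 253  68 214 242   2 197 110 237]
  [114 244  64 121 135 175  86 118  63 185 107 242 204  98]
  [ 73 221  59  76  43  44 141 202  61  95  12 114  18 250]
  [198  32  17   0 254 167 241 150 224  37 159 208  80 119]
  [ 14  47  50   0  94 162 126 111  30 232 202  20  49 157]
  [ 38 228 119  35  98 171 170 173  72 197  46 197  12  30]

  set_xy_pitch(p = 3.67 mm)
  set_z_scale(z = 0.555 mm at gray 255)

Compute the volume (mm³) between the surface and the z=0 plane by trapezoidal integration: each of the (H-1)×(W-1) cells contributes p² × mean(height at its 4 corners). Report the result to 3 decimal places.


height_mm = gray/255 × 0.555; cell vol = 3.67² × mean(4 corners)
unit = 3.67² × 0.555 / (4×255) = 0.00732867 mm³ per gray-sum
row 0: Σ corner-gray over 13 cells = 7508  → 55.0236
row 1: Σ corner-gray over 13 cells = 7543  → 55.2801
row 2: Σ corner-gray over 13 cells = 7727  → 56.6286
row 3: Σ corner-gray over 13 cells = 7335  → 53.7558
row 4: Σ corner-gray over 13 cells = 6835  → 50.0914
row 5: Σ corner-gray over 13 cells = 7025  → 51.4839
row 6: Σ corner-gray over 13 cells = 6195  → 45.4011
row 7: Σ corner-gray over 13 cells = 5950  → 43.6056
row 8: Σ corner-gray over 13 cells = 5872  → 43.0339
row 9: Σ corner-gray over 13 cells = 5521  → 40.4616
Σ rows: total corner-gray = 67511  → 494.7656 mm³

494.766


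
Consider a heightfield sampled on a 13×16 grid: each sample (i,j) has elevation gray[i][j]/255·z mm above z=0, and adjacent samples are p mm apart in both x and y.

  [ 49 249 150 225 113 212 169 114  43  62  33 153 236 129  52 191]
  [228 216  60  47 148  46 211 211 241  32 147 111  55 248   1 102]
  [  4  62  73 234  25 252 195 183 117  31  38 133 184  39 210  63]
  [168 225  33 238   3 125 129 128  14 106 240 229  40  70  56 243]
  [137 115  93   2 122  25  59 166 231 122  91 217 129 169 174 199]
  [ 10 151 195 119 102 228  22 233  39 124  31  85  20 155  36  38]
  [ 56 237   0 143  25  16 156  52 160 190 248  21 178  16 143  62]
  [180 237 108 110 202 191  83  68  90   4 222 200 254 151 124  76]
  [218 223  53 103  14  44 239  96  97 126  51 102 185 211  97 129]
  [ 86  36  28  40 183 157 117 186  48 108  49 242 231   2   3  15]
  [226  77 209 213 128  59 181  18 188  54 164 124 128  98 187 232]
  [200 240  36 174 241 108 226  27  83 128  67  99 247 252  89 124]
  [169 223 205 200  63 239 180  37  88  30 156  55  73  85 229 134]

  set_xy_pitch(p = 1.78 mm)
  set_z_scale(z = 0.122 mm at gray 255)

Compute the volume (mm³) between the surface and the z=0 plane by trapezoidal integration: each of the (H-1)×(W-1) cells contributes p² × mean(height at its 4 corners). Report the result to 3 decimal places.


33.988

height_mm = gray/255 × 0.122; cell vol = 1.78² × mean(4 corners)
unit = 1.78² × 0.122 / (4×255) = 0.000378965 mm³ per gray-sum
row 0: Σ corner-gray over 15 cells = 7998  → 3.0310
row 1: Σ corner-gray over 15 cells = 7497  → 2.8411
row 2: Σ corner-gray over 15 cells = 7302  → 2.7672
row 3: Σ corner-gray over 15 cells = 7449  → 2.8229
row 4: Σ corner-gray over 15 cells = 6894  → 2.6126
row 5: Σ corner-gray over 15 cells = 6416  → 2.4314
row 6: Σ corner-gray over 15 cells = 7632  → 2.8923
row 7: Σ corner-gray over 15 cells = 7973  → 3.0215
row 8: Σ corner-gray over 15 cells = 6590  → 2.4974
row 9: Σ corner-gray over 15 cells = 7075  → 2.6812
row 10: Σ corner-gray over 15 cells = 8472  → 3.2106
row 11: Σ corner-gray over 15 cells = 8387  → 3.1784
Σ rows: total corner-gray = 89685  → 33.9875 mm³


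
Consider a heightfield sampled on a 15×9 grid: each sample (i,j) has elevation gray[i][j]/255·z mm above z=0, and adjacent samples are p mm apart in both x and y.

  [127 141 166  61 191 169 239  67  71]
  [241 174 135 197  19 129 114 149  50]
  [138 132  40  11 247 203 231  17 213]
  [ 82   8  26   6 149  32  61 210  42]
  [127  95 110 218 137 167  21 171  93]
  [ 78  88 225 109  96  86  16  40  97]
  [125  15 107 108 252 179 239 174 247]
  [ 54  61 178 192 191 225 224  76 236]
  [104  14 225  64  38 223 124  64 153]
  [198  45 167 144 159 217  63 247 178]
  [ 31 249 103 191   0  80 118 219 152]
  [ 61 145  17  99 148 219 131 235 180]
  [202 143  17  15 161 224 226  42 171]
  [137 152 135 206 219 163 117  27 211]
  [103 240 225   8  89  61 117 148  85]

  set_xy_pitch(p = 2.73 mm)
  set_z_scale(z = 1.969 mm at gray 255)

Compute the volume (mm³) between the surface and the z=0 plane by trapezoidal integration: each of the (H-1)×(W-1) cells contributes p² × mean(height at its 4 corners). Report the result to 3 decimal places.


836.922

height_mm = gray/255 × 1.969; cell vol = 2.73² × mean(4 corners)
unit = 2.73² × 1.969 / (4×255) = 0.014387 mm³ per gray-sum
row 0: Σ corner-gray over 8 cells = 4391  → 63.1734
row 1: Σ corner-gray over 8 cells = 4238  → 60.9722
row 2: Σ corner-gray over 8 cells = 3221  → 46.3406
row 3: Σ corner-gray over 8 cells = 3166  → 45.5493
row 4: Σ corner-gray over 8 cells = 3553  → 51.1171
row 5: Σ corner-gray over 8 cells = 4015  → 57.7639
row 6: Σ corner-gray over 8 cells = 5104  → 73.4313
row 7: Σ corner-gray over 8 cells = 4345  → 62.5116
row 8: Σ corner-gray over 8 cells = 4221  → 60.7276
row 9: Σ corner-gray over 8 cells = 4563  → 65.6480
row 10: Σ corner-gray over 8 cells = 4332  → 62.3246
row 11: Σ corner-gray over 8 cells = 4258  → 61.2599
row 12: Σ corner-gray over 8 cells = 4415  → 63.5187
row 13: Σ corner-gray over 8 cells = 4350  → 62.5835
Σ rows: total corner-gray = 58172  → 836.9217 mm³


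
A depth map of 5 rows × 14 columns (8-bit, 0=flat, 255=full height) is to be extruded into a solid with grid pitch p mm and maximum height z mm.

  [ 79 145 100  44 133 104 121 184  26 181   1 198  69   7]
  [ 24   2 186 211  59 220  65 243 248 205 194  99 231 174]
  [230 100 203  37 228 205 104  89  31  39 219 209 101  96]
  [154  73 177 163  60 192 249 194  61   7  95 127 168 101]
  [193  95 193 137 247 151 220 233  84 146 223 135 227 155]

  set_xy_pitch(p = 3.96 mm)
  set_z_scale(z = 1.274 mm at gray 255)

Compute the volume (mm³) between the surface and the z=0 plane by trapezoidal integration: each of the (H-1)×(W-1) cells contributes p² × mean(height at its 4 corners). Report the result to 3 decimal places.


height_mm = gray/255 × 1.274; cell vol = 3.96² × mean(4 corners)
unit = 3.96² × 1.274 / (4×255) = 0.0195866 mm³ per gray-sum
row 0: Σ corner-gray over 13 cells = 6822  → 133.6200
row 1: Σ corner-gray over 13 cells = 7580  → 148.4666
row 2: Σ corner-gray over 13 cells = 6843  → 134.0313
row 3: Σ corner-gray over 13 cells = 7917  → 155.0673
Σ rows: total corner-gray = 29162  → 571.1852 mm³

571.185


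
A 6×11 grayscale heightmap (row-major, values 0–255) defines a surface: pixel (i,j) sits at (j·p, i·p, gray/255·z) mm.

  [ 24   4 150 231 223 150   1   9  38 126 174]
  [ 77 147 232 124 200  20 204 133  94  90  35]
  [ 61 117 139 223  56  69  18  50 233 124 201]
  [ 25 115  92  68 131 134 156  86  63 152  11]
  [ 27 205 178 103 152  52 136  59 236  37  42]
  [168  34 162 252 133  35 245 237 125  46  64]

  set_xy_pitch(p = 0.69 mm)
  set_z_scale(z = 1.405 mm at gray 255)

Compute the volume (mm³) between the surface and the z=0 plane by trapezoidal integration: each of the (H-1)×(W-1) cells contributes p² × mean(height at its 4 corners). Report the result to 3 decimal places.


15.413

height_mm = gray/255 × 1.405; cell vol = 0.69² × mean(4 corners)
unit = 0.69² × 1.405 / (4×255) = 0.000655804 mm³ per gray-sum
row 0: Σ corner-gray over 10 cells = 4662  → 3.0574
row 1: Σ corner-gray over 10 cells = 4920  → 3.2266
row 2: Σ corner-gray over 10 cells = 4350  → 2.8527
row 3: Σ corner-gray over 10 cells = 4415  → 2.8954
row 4: Σ corner-gray over 10 cells = 5155  → 3.3807
Σ rows: total corner-gray = 23502  → 15.4127 mm³


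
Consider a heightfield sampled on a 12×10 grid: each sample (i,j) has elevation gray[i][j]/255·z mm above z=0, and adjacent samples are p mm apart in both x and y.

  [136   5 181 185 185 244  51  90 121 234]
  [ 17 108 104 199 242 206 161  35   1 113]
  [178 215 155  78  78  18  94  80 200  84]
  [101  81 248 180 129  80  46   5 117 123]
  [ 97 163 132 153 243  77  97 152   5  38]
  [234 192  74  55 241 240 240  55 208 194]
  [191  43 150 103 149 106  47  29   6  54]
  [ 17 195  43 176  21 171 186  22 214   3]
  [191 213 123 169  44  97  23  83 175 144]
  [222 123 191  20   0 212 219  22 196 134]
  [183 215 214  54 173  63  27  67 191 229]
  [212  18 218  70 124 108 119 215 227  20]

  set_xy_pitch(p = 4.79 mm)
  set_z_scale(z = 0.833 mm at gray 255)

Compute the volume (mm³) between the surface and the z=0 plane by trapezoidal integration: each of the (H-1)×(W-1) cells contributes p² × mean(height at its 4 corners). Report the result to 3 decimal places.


919.383

height_mm = gray/255 × 0.833; cell vol = 4.79² × mean(4 corners)
unit = 4.79² × 0.833 / (4×255) = 0.0187377 mm³ per gray-sum
row 0: Σ corner-gray over 9 cells = 4736  → 88.7417
row 1: Σ corner-gray over 9 cells = 4340  → 81.3215
row 2: Σ corner-gray over 9 cells = 4094  → 76.7121
row 3: Σ corner-gray over 9 cells = 4175  → 78.2298
row 4: Σ corner-gray over 9 cells = 5217  → 97.7545
row 5: Σ corner-gray over 9 cells = 4549  → 85.2377
row 6: Σ corner-gray over 9 cells = 3587  → 67.2121
row 7: Σ corner-gray over 9 cells = 4265  → 79.9162
row 8: Σ corner-gray over 9 cells = 4511  → 84.5257
row 9: Σ corner-gray over 9 cells = 4742  → 88.8541
row 10: Σ corner-gray over 9 cells = 4850  → 90.8778
Σ rows: total corner-gray = 49066  → 919.3831 mm³


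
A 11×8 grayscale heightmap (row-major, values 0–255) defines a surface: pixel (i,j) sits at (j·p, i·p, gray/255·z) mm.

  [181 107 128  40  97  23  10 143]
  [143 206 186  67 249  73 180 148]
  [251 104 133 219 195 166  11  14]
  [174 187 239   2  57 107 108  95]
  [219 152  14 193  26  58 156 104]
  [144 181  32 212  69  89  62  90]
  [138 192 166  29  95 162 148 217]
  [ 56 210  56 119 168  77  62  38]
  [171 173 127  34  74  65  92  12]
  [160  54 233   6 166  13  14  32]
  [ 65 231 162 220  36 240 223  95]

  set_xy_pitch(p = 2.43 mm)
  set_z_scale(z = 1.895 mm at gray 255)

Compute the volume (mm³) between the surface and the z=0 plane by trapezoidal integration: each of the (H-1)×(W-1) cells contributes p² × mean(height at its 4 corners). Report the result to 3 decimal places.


height_mm = gray/255 × 1.895; cell vol = 2.43² × mean(4 corners)
unit = 2.43² × 1.895 / (4×255) = 0.0109704 mm³ per gray-sum
row 0: Σ corner-gray over 7 cells = 3347  → 36.7179
row 1: Σ corner-gray over 7 cells = 4134  → 45.3515
row 2: Σ corner-gray over 7 cells = 3590  → 39.3837
row 3: Σ corner-gray over 7 cells = 3190  → 34.9955
row 4: Σ corner-gray over 7 cells = 3045  → 33.4048
row 5: Σ corner-gray over 7 cells = 3463  → 37.9904
row 6: Σ corner-gray over 7 cells = 3417  → 37.4858
row 7: Σ corner-gray over 7 cells = 2791  → 30.6183
row 8: Σ corner-gray over 7 cells = 2477  → 27.1736
row 9: Σ corner-gray over 7 cells = 3548  → 38.9229
Σ rows: total corner-gray = 33002  → 362.0444 mm³

362.044


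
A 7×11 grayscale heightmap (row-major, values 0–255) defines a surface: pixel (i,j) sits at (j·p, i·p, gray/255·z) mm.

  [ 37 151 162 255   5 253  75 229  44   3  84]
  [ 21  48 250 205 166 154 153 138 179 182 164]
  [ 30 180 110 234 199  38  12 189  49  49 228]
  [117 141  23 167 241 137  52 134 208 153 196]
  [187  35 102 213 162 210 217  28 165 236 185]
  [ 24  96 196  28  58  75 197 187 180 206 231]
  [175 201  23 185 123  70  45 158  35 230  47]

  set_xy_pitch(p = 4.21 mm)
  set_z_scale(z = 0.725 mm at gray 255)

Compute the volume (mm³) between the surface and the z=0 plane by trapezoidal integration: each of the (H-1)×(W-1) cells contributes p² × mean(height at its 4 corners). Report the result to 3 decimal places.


417.385

height_mm = gray/255 × 0.725; cell vol = 4.21² × mean(4 corners)
unit = 4.21² × 0.725 / (4×255) = 0.012598 mm³ per gray-sum
row 0: Σ corner-gray over 10 cells = 5610  → 70.6748
row 1: Σ corner-gray over 10 cells = 5513  → 69.4528
row 2: Σ corner-gray over 10 cells = 5203  → 65.5475
row 3: Σ corner-gray over 10 cells = 5933  → 74.7440
row 4: Σ corner-gray over 10 cells = 5809  → 73.1819
row 5: Σ corner-gray over 10 cells = 5063  → 63.7837
Σ rows: total corner-gray = 33131  → 417.3847 mm³


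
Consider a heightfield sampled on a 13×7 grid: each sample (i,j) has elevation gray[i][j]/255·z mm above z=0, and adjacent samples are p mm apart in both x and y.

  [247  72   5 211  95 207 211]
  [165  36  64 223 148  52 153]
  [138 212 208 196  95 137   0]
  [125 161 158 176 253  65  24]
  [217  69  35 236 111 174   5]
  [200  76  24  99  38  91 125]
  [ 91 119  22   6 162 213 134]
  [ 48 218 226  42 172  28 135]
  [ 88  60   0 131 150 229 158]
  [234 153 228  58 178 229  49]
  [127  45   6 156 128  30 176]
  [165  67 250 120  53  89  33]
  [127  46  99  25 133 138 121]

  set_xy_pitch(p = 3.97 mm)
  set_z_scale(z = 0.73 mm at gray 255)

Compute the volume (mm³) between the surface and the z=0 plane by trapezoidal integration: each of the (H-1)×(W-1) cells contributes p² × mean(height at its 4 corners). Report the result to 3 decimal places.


392.178

height_mm = gray/255 × 0.73; cell vol = 3.97² × mean(4 corners)
unit = 3.97² × 0.73 / (4×255) = 0.0112799 mm³ per gray-sum
row 0: Σ corner-gray over 6 cells = 3002  → 33.8621
row 1: Σ corner-gray over 6 cells = 3198  → 36.0730
row 2: Σ corner-gray over 6 cells = 3609  → 40.7090
row 3: Σ corner-gray over 6 cells = 3247  → 36.6257
row 4: Σ corner-gray over 6 cells = 2453  → 27.6695
row 5: Σ corner-gray over 6 cells = 2250  → 25.3797
row 6: Σ corner-gray over 6 cells = 2824  → 31.8543
row 7: Σ corner-gray over 6 cells = 2941  → 33.1741
row 8: Σ corner-gray over 6 cells = 3361  → 37.9116
row 9: Σ corner-gray over 6 cells = 3008  → 33.9298
row 10: Σ corner-gray over 6 cells = 2389  → 26.9476
row 11: Σ corner-gray over 6 cells = 2486  → 28.0417
Σ rows: total corner-gray = 34768  → 392.1782 mm³


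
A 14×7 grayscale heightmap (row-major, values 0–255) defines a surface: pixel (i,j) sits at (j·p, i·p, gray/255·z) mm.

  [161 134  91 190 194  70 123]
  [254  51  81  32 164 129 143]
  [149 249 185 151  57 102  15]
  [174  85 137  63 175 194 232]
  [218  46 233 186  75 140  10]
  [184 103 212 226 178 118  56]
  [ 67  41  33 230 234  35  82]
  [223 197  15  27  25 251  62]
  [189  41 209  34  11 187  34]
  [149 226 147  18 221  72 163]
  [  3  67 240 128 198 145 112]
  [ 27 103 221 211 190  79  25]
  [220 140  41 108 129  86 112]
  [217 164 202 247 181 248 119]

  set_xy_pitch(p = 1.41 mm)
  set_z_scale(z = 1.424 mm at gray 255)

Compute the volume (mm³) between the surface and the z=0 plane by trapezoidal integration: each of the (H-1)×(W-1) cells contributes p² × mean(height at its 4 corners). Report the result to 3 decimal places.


height_mm = gray/255 × 1.424; cell vol = 1.41² × mean(4 corners)
unit = 1.41² × 1.424 / (4×255) = 0.00277554 mm³ per gray-sum
row 0: Σ corner-gray over 6 cells = 2953  → 8.1962
row 1: Σ corner-gray over 6 cells = 2963  → 8.2239
row 2: Σ corner-gray over 6 cells = 3366  → 9.3425
row 3: Σ corner-gray over 6 cells = 3302  → 9.1648
row 4: Σ corner-gray over 6 cells = 3502  → 9.7200
row 5: Σ corner-gray over 6 cells = 3209  → 8.9067
row 6: Σ corner-gray over 6 cells = 2610  → 7.2442
row 7: Σ corner-gray over 6 cells = 2502  → 6.9444
row 8: Σ corner-gray over 6 cells = 2867  → 7.9575
row 9: Σ corner-gray over 6 cells = 3351  → 9.3008
row 10: Σ corner-gray over 6 cells = 3331  → 9.2453
row 11: Σ corner-gray over 6 cells = 3000  → 8.3266
row 12: Σ corner-gray over 6 cells = 3760  → 10.4360
Σ rows: total corner-gray = 40716  → 113.0090 mm³

113.009


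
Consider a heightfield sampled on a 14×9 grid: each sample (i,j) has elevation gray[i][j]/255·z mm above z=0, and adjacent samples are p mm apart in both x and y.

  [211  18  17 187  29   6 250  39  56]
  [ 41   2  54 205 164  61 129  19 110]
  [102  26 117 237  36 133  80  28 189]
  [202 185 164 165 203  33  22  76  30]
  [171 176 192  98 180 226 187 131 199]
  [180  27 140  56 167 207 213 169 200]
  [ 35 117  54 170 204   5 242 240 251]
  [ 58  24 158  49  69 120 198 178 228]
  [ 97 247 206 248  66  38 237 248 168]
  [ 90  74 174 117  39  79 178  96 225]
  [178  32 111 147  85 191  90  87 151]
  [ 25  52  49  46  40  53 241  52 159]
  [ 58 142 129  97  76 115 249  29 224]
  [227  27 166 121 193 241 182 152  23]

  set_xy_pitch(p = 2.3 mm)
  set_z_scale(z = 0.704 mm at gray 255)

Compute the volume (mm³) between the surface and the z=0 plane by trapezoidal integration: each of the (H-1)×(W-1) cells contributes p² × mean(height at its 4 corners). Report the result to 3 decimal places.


188.760

height_mm = gray/255 × 0.704; cell vol = 2.3² × mean(4 corners)
unit = 2.3² × 0.704 / (4×255) = 0.00365114 mm³ per gray-sum
row 0: Σ corner-gray over 8 cells = 2778  → 10.1429
row 1: Σ corner-gray over 8 cells = 3024  → 11.0410
row 2: Σ corner-gray over 8 cells = 3533  → 12.8995
row 3: Σ corner-gray over 8 cells = 4678  → 17.0800
row 4: Σ corner-gray over 8 cells = 5088  → 18.5770
row 5: Σ corner-gray over 8 cells = 4688  → 17.1165
row 6: Σ corner-gray over 8 cells = 4228  → 15.4370
row 7: Σ corner-gray over 8 cells = 4723  → 17.2443
row 8: Σ corner-gray over 8 cells = 4674  → 17.0654
row 9: Σ corner-gray over 8 cells = 3644  → 13.3047
row 10: Σ corner-gray over 8 cells = 3065  → 11.1907
row 11: Σ corner-gray over 8 cells = 3206  → 11.7055
row 12: Σ corner-gray over 8 cells = 4370  → 15.9555
Σ rows: total corner-gray = 51699  → 188.7601 mm³


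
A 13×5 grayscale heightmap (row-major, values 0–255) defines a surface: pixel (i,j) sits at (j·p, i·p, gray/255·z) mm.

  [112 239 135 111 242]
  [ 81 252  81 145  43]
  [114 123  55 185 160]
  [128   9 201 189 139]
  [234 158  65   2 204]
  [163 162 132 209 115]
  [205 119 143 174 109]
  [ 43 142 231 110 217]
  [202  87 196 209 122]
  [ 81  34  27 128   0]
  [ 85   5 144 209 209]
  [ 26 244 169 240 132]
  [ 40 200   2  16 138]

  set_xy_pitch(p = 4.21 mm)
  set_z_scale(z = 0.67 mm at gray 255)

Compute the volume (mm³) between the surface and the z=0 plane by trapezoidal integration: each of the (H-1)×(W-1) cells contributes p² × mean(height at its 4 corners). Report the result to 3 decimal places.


301.279

height_mm = gray/255 × 0.67; cell vol = 4.21² × mean(4 corners)
unit = 4.21² × 0.67 / (4×255) = 0.0116423 mm³ per gray-sum
row 0: Σ corner-gray over 4 cells = 2404  → 27.9881
row 1: Σ corner-gray over 4 cells = 2080  → 24.2160
row 2: Σ corner-gray over 4 cells = 2065  → 24.0414
row 3: Σ corner-gray over 4 cells = 1953  → 22.7374
row 4: Σ corner-gray over 4 cells = 2172  → 25.2871
row 5: Σ corner-gray over 4 cells = 2470  → 28.7565
row 6: Σ corner-gray over 4 cells = 2412  → 28.0812
row 7: Σ corner-gray over 4 cells = 2534  → 29.5016
row 8: Σ corner-gray over 4 cells = 1767  → 20.5719
row 9: Σ corner-gray over 4 cells = 1469  → 17.1025
row 10: Σ corner-gray over 4 cells = 2474  → 28.8031
row 11: Σ corner-gray over 4 cells = 2078  → 24.1927
Σ rows: total corner-gray = 25878  → 301.2795 mm³


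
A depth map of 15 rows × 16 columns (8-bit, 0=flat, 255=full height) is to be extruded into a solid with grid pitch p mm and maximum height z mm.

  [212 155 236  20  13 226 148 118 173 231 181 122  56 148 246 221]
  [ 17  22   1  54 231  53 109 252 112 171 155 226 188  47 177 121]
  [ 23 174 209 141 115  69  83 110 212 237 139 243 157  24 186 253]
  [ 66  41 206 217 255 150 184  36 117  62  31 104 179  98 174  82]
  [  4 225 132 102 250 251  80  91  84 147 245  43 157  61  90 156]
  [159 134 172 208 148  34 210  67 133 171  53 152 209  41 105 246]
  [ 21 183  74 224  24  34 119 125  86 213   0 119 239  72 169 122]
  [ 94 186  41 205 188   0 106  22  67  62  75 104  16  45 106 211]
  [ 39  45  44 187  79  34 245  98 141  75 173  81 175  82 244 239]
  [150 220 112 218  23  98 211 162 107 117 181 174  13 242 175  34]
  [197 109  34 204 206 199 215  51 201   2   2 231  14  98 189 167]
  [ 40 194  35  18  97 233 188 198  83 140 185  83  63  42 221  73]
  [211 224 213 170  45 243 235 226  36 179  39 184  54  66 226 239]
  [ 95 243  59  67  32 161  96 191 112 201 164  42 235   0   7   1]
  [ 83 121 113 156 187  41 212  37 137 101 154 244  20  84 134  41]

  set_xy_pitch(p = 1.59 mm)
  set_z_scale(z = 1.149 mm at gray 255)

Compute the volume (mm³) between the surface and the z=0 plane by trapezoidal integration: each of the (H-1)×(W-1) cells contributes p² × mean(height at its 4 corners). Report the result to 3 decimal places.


308.332

height_mm = gray/255 × 1.149; cell vol = 1.59² × mean(4 corners)
unit = 1.59² × 1.149 / (4×255) = 0.00284783 mm³ per gray-sum
row 0: Σ corner-gray over 15 cells = 8313  → 23.6740
row 1: Σ corner-gray over 15 cells = 8208  → 23.3750
row 2: Σ corner-gray over 15 cells = 8330  → 23.7224
row 3: Σ corner-gray over 15 cells = 7932  → 22.5890
row 4: Σ corner-gray over 15 cells = 8155  → 23.2241
row 5: Σ corner-gray over 15 cells = 7584  → 21.5979
row 6: Σ corner-gray over 15 cells = 6256  → 17.8160
row 7: Σ corner-gray over 15 cells = 6435  → 18.3258
row 8: Σ corner-gray over 15 cells = 7974  → 22.7086
row 9: Σ corner-gray over 15 cells = 8164  → 23.2497
row 10: Σ corner-gray over 15 cells = 7547  → 21.4926
row 11: Σ corner-gray over 15 cells = 8403  → 23.9303
row 12: Σ corner-gray over 15 cells = 8046  → 22.9136
row 13: Σ corner-gray over 15 cells = 6922  → 19.7127
Σ rows: total corner-gray = 108269  → 308.3317 mm³


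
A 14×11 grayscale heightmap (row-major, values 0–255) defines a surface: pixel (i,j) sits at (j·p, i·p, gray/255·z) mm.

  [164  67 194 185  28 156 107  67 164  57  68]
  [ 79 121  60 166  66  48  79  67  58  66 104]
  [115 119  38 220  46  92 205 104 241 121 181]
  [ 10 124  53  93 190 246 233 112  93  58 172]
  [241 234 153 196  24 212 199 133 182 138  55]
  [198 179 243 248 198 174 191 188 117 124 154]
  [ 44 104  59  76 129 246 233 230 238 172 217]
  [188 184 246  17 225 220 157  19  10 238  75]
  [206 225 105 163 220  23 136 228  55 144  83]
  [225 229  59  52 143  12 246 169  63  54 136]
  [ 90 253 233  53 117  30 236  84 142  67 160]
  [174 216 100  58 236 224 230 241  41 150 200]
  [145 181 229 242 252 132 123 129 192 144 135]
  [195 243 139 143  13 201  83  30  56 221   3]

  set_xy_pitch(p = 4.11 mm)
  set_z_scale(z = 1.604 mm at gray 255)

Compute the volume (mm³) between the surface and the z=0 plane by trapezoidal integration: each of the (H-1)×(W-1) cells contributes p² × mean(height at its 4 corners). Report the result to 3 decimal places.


1975.698

height_mm = gray/255 × 1.604; cell vol = 4.11² × mean(4 corners)
unit = 4.11² × 1.604 / (4×255) = 0.0265637 mm³ per gray-sum
row 0: Σ corner-gray over 10 cells = 3927  → 104.3155
row 1: Σ corner-gray over 10 cells = 4313  → 114.5690
row 2: Σ corner-gray over 10 cells = 5254  → 139.5654
row 3: Σ corner-gray over 10 cells = 5824  → 154.7067
row 4: Σ corner-gray over 10 cells = 6914  → 183.6611
row 5: Σ corner-gray over 10 cells = 6911  → 183.5814
row 6: Σ corner-gray over 10 cells = 6130  → 162.8352
row 7: Σ corner-gray over 10 cells = 5782  → 153.5911
row 8: Σ corner-gray over 10 cells = 5302  → 140.8405
row 9: Σ corner-gray over 10 cells = 5095  → 135.3418
row 10: Σ corner-gray over 10 cells = 6046  → 160.6039
row 11: Σ corner-gray over 10 cells = 6894  → 183.1298
row 12: Σ corner-gray over 10 cells = 5984  → 158.9569
Σ rows: total corner-gray = 74376  → 1975.6984 mm³


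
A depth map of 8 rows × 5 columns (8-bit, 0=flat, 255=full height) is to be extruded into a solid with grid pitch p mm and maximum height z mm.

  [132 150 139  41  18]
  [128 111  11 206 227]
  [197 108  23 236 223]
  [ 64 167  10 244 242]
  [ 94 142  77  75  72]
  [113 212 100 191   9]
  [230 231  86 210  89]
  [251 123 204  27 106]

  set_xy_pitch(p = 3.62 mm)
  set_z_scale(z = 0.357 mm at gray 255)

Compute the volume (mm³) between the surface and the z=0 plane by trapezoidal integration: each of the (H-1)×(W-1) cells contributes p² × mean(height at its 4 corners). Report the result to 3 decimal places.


height_mm = gray/255 × 0.357; cell vol = 3.62² × mean(4 corners)
unit = 3.62² × 0.357 / (4×255) = 0.00458654 mm³ per gray-sum
row 0: Σ corner-gray over 4 cells = 1821  → 8.3521
row 1: Σ corner-gray over 4 cells = 2165  → 9.9299
row 2: Σ corner-gray over 4 cells = 2302  → 10.5582
row 3: Σ corner-gray over 4 cells = 1902  → 8.7236
row 4: Σ corner-gray over 4 cells = 1882  → 8.6319
row 5: Σ corner-gray over 4 cells = 2501  → 11.4709
row 6: Σ corner-gray over 4 cells = 2438  → 11.1820
Σ rows: total corner-gray = 15011  → 68.8486 mm³

68.849


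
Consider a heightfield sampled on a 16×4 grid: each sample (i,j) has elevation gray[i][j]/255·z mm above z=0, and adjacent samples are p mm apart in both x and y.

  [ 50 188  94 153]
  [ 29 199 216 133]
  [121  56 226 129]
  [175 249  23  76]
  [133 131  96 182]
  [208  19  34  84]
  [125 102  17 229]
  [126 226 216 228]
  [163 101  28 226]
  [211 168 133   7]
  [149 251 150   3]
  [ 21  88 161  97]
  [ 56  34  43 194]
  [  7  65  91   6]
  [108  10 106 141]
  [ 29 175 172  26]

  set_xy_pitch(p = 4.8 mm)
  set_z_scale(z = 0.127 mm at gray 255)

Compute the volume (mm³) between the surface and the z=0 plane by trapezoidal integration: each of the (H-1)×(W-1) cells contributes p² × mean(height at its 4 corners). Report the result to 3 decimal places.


height_mm = gray/255 × 0.127; cell vol = 4.8² × mean(4 corners)
unit = 4.8² × 0.127 / (4×255) = 0.00286871 mm³ per gray-sum
row 0: Σ corner-gray over 3 cells = 1759  → 5.0461
row 1: Σ corner-gray over 3 cells = 1806  → 5.1809
row 2: Σ corner-gray over 3 cells = 1609  → 4.6157
row 3: Σ corner-gray over 3 cells = 1564  → 4.4867
row 4: Σ corner-gray over 3 cells = 1167  → 3.3478
row 5: Σ corner-gray over 3 cells = 990  → 2.8400
row 6: Σ corner-gray over 3 cells = 1830  → 5.2497
row 7: Σ corner-gray over 3 cells = 1885  → 5.4075
row 8: Σ corner-gray over 3 cells = 1467  → 4.2084
row 9: Σ corner-gray over 3 cells = 1774  → 5.0891
row 10: Σ corner-gray over 3 cells = 1570  → 4.5039
row 11: Σ corner-gray over 3 cells = 1020  → 2.9261
row 12: Σ corner-gray over 3 cells = 729  → 2.0913
row 13: Σ corner-gray over 3 cells = 806  → 2.3122
row 14: Σ corner-gray over 3 cells = 1230  → 3.5285
Σ rows: total corner-gray = 21206  → 60.8338 mm³

60.834


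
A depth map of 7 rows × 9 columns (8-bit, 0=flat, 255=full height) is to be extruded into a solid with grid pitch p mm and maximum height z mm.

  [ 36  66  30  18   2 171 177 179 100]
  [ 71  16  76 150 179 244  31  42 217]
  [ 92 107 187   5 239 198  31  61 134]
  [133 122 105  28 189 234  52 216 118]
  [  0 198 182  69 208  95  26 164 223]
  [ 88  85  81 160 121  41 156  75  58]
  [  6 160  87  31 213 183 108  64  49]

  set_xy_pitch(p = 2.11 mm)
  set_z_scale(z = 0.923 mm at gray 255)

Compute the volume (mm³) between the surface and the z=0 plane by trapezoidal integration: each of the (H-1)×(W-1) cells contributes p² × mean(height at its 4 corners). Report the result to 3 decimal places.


height_mm = gray/255 × 0.923; cell vol = 2.11² × mean(4 corners)
unit = 2.11² × 0.923 / (4×255) = 0.00402871 mm³ per gray-sum
row 0: Σ corner-gray over 8 cells = 3186  → 12.8355
row 1: Σ corner-gray over 8 cells = 3646  → 14.6887
row 2: Σ corner-gray over 8 cells = 4025  → 16.2156
row 3: Σ corner-gray over 8 cells = 4250  → 17.1220
row 4: Σ corner-gray over 8 cells = 3691  → 14.8700
row 5: Σ corner-gray over 8 cells = 3331  → 13.4196
Σ rows: total corner-gray = 22129  → 89.1514 mm³

89.151


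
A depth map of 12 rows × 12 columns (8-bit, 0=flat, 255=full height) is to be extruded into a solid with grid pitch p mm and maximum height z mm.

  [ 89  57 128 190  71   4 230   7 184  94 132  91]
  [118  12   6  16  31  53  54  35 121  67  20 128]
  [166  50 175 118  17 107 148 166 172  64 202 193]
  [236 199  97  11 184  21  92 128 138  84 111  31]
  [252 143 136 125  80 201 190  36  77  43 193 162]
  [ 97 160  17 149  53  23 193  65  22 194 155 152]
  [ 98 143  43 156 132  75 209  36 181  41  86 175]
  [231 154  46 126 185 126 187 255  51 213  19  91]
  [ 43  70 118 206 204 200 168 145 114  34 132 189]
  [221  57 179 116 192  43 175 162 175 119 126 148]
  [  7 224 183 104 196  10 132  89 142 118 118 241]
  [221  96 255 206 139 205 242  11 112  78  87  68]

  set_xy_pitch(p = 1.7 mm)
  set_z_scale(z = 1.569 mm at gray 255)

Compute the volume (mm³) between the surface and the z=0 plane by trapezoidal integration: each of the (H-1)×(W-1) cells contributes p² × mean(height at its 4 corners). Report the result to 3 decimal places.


height_mm = gray/255 × 1.569; cell vol = 1.7² × mean(4 corners)
unit = 1.7² × 1.569 / (4×255) = 0.0044455 mm³ per gray-sum
row 0: Σ corner-gray over 11 cells = 3450  → 15.3370
row 1: Σ corner-gray over 11 cells = 3873  → 17.2174
row 2: Σ corner-gray over 11 cells = 5194  → 23.0899
row 3: Σ corner-gray over 11 cells = 5259  → 23.3789
row 4: Σ corner-gray over 11 cells = 5173  → 22.9966
row 5: Σ corner-gray over 11 cells = 4788  → 21.2851
row 6: Σ corner-gray over 11 cells = 5523  → 24.5525
row 7: Σ corner-gray over 11 cells = 6060  → 26.9397
row 8: Σ corner-gray over 11 cells = 6071  → 26.9886
row 9: Σ corner-gray over 11 cells = 5937  → 26.3929
row 10: Σ corner-gray over 11 cells = 6031  → 26.8108
Σ rows: total corner-gray = 57359  → 254.9894 mm³

254.989


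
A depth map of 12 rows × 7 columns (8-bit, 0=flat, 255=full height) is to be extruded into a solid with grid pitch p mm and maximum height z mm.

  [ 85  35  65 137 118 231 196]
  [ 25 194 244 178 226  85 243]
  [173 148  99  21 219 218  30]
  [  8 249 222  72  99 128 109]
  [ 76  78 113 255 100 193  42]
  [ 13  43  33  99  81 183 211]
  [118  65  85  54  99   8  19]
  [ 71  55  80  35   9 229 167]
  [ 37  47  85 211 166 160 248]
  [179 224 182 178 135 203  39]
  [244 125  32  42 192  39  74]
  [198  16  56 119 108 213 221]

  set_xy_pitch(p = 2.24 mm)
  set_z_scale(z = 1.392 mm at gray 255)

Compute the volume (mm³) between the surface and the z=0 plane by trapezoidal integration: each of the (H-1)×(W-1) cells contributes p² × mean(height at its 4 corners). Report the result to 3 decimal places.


222.052

height_mm = gray/255 × 1.392; cell vol = 2.24² × mean(4 corners)
unit = 2.24² × 1.392 / (4×255) = 0.00684755 mm³ per gray-sum
row 0: Σ corner-gray over 6 cells = 3575  → 24.4800
row 1: Σ corner-gray over 6 cells = 3735  → 25.5756
row 2: Σ corner-gray over 6 cells = 3270  → 22.3915
row 3: Σ corner-gray over 6 cells = 3253  → 22.2751
row 4: Σ corner-gray over 6 cells = 2698  → 18.4747
row 5: Σ corner-gray over 6 cells = 1861  → 12.7433
row 6: Σ corner-gray over 6 cells = 1813  → 12.4146
row 7: Σ corner-gray over 6 cells = 2677  → 18.3309
row 8: Σ corner-gray over 6 cells = 3685  → 25.2332
row 9: Σ corner-gray over 6 cells = 3240  → 22.1861
row 10: Σ corner-gray over 6 cells = 2621  → 17.9474
Σ rows: total corner-gray = 32428  → 222.0523 mm³
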